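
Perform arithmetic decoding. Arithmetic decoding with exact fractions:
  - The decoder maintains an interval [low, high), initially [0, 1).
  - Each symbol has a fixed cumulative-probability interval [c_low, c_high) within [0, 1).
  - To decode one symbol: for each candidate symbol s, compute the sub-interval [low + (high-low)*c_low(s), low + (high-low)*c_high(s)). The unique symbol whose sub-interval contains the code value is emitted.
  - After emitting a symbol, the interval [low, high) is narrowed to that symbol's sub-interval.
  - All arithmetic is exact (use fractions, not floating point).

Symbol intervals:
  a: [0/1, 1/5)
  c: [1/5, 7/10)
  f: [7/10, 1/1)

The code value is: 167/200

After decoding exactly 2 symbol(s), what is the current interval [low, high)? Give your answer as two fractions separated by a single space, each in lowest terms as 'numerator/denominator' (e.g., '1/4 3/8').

Step 1: interval [0/1, 1/1), width = 1/1 - 0/1 = 1/1
  'a': [0/1 + 1/1*0/1, 0/1 + 1/1*1/5) = [0/1, 1/5)
  'c': [0/1 + 1/1*1/5, 0/1 + 1/1*7/10) = [1/5, 7/10)
  'f': [0/1 + 1/1*7/10, 0/1 + 1/1*1/1) = [7/10, 1/1) <- contains code 167/200
  emit 'f', narrow to [7/10, 1/1)
Step 2: interval [7/10, 1/1), width = 1/1 - 7/10 = 3/10
  'a': [7/10 + 3/10*0/1, 7/10 + 3/10*1/5) = [7/10, 19/25)
  'c': [7/10 + 3/10*1/5, 7/10 + 3/10*7/10) = [19/25, 91/100) <- contains code 167/200
  'f': [7/10 + 3/10*7/10, 7/10 + 3/10*1/1) = [91/100, 1/1)
  emit 'c', narrow to [19/25, 91/100)

Answer: 19/25 91/100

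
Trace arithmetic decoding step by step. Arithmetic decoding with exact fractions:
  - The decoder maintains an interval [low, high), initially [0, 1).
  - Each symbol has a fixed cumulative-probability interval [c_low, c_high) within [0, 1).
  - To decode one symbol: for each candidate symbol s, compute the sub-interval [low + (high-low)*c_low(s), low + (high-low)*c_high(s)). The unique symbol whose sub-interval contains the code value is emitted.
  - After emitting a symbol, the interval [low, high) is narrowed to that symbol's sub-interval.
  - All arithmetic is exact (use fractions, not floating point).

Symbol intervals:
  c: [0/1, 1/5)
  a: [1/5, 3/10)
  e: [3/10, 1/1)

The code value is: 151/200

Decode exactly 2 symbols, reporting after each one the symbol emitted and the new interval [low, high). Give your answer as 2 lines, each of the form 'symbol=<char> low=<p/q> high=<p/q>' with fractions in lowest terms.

Answer: symbol=e low=3/10 high=1/1
symbol=e low=51/100 high=1/1

Derivation:
Step 1: interval [0/1, 1/1), width = 1/1 - 0/1 = 1/1
  'c': [0/1 + 1/1*0/1, 0/1 + 1/1*1/5) = [0/1, 1/5)
  'a': [0/1 + 1/1*1/5, 0/1 + 1/1*3/10) = [1/5, 3/10)
  'e': [0/1 + 1/1*3/10, 0/1 + 1/1*1/1) = [3/10, 1/1) <- contains code 151/200
  emit 'e', narrow to [3/10, 1/1)
Step 2: interval [3/10, 1/1), width = 1/1 - 3/10 = 7/10
  'c': [3/10 + 7/10*0/1, 3/10 + 7/10*1/5) = [3/10, 11/25)
  'a': [3/10 + 7/10*1/5, 3/10 + 7/10*3/10) = [11/25, 51/100)
  'e': [3/10 + 7/10*3/10, 3/10 + 7/10*1/1) = [51/100, 1/1) <- contains code 151/200
  emit 'e', narrow to [51/100, 1/1)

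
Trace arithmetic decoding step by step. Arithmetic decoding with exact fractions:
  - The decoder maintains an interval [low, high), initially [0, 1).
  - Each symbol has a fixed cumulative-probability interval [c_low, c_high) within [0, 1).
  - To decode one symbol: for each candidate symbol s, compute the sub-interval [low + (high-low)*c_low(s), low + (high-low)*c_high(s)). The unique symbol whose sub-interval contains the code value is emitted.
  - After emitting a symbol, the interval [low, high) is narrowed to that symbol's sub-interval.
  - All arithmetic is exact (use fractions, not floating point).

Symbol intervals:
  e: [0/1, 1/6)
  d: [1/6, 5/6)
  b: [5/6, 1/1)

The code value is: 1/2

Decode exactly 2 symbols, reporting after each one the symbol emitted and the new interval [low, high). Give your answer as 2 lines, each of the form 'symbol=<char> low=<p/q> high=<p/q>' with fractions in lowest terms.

Step 1: interval [0/1, 1/1), width = 1/1 - 0/1 = 1/1
  'e': [0/1 + 1/1*0/1, 0/1 + 1/1*1/6) = [0/1, 1/6)
  'd': [0/1 + 1/1*1/6, 0/1 + 1/1*5/6) = [1/6, 5/6) <- contains code 1/2
  'b': [0/1 + 1/1*5/6, 0/1 + 1/1*1/1) = [5/6, 1/1)
  emit 'd', narrow to [1/6, 5/6)
Step 2: interval [1/6, 5/6), width = 5/6 - 1/6 = 2/3
  'e': [1/6 + 2/3*0/1, 1/6 + 2/3*1/6) = [1/6, 5/18)
  'd': [1/6 + 2/3*1/6, 1/6 + 2/3*5/6) = [5/18, 13/18) <- contains code 1/2
  'b': [1/6 + 2/3*5/6, 1/6 + 2/3*1/1) = [13/18, 5/6)
  emit 'd', narrow to [5/18, 13/18)

Answer: symbol=d low=1/6 high=5/6
symbol=d low=5/18 high=13/18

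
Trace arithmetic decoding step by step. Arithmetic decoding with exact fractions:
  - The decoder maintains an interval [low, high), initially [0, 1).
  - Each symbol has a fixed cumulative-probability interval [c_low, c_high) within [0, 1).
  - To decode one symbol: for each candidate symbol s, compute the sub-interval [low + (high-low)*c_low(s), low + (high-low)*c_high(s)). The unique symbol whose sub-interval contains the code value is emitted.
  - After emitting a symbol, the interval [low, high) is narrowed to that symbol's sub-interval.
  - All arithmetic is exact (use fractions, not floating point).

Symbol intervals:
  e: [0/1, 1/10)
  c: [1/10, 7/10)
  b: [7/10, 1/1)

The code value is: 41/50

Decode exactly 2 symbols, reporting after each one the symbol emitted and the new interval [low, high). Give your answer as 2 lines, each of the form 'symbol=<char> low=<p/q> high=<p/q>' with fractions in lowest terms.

Answer: symbol=b low=7/10 high=1/1
symbol=c low=73/100 high=91/100

Derivation:
Step 1: interval [0/1, 1/1), width = 1/1 - 0/1 = 1/1
  'e': [0/1 + 1/1*0/1, 0/1 + 1/1*1/10) = [0/1, 1/10)
  'c': [0/1 + 1/1*1/10, 0/1 + 1/1*7/10) = [1/10, 7/10)
  'b': [0/1 + 1/1*7/10, 0/1 + 1/1*1/1) = [7/10, 1/1) <- contains code 41/50
  emit 'b', narrow to [7/10, 1/1)
Step 2: interval [7/10, 1/1), width = 1/1 - 7/10 = 3/10
  'e': [7/10 + 3/10*0/1, 7/10 + 3/10*1/10) = [7/10, 73/100)
  'c': [7/10 + 3/10*1/10, 7/10 + 3/10*7/10) = [73/100, 91/100) <- contains code 41/50
  'b': [7/10 + 3/10*7/10, 7/10 + 3/10*1/1) = [91/100, 1/1)
  emit 'c', narrow to [73/100, 91/100)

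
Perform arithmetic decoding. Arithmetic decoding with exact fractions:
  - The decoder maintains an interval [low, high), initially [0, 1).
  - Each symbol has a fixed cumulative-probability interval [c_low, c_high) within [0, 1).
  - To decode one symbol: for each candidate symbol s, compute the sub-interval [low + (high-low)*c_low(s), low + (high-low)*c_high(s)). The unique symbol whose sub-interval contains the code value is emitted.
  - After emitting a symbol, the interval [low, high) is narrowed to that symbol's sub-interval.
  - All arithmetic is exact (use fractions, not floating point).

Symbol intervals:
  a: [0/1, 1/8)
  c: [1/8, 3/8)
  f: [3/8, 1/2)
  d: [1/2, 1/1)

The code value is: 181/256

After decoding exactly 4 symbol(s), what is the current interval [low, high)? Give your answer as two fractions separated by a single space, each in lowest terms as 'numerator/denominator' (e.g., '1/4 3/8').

Answer: 45/64 91/128

Derivation:
Step 1: interval [0/1, 1/1), width = 1/1 - 0/1 = 1/1
  'a': [0/1 + 1/1*0/1, 0/1 + 1/1*1/8) = [0/1, 1/8)
  'c': [0/1 + 1/1*1/8, 0/1 + 1/1*3/8) = [1/8, 3/8)
  'f': [0/1 + 1/1*3/8, 0/1 + 1/1*1/2) = [3/8, 1/2)
  'd': [0/1 + 1/1*1/2, 0/1 + 1/1*1/1) = [1/2, 1/1) <- contains code 181/256
  emit 'd', narrow to [1/2, 1/1)
Step 2: interval [1/2, 1/1), width = 1/1 - 1/2 = 1/2
  'a': [1/2 + 1/2*0/1, 1/2 + 1/2*1/8) = [1/2, 9/16)
  'c': [1/2 + 1/2*1/8, 1/2 + 1/2*3/8) = [9/16, 11/16)
  'f': [1/2 + 1/2*3/8, 1/2 + 1/2*1/2) = [11/16, 3/4) <- contains code 181/256
  'd': [1/2 + 1/2*1/2, 1/2 + 1/2*1/1) = [3/4, 1/1)
  emit 'f', narrow to [11/16, 3/4)
Step 3: interval [11/16, 3/4), width = 3/4 - 11/16 = 1/16
  'a': [11/16 + 1/16*0/1, 11/16 + 1/16*1/8) = [11/16, 89/128)
  'c': [11/16 + 1/16*1/8, 11/16 + 1/16*3/8) = [89/128, 91/128) <- contains code 181/256
  'f': [11/16 + 1/16*3/8, 11/16 + 1/16*1/2) = [91/128, 23/32)
  'd': [11/16 + 1/16*1/2, 11/16 + 1/16*1/1) = [23/32, 3/4)
  emit 'c', narrow to [89/128, 91/128)
Step 4: interval [89/128, 91/128), width = 91/128 - 89/128 = 1/64
  'a': [89/128 + 1/64*0/1, 89/128 + 1/64*1/8) = [89/128, 357/512)
  'c': [89/128 + 1/64*1/8, 89/128 + 1/64*3/8) = [357/512, 359/512)
  'f': [89/128 + 1/64*3/8, 89/128 + 1/64*1/2) = [359/512, 45/64)
  'd': [89/128 + 1/64*1/2, 89/128 + 1/64*1/1) = [45/64, 91/128) <- contains code 181/256
  emit 'd', narrow to [45/64, 91/128)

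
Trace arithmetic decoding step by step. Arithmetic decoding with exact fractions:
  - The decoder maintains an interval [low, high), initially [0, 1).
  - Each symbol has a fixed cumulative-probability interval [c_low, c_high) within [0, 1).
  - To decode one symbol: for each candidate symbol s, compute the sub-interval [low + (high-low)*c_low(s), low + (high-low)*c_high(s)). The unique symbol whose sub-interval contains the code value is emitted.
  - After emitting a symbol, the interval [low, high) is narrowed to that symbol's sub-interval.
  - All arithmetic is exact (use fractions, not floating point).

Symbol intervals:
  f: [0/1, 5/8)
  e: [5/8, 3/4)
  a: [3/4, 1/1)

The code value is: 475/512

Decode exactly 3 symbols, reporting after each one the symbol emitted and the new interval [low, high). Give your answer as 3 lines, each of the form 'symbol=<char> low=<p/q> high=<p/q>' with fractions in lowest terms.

Step 1: interval [0/1, 1/1), width = 1/1 - 0/1 = 1/1
  'f': [0/1 + 1/1*0/1, 0/1 + 1/1*5/8) = [0/1, 5/8)
  'e': [0/1 + 1/1*5/8, 0/1 + 1/1*3/4) = [5/8, 3/4)
  'a': [0/1 + 1/1*3/4, 0/1 + 1/1*1/1) = [3/4, 1/1) <- contains code 475/512
  emit 'a', narrow to [3/4, 1/1)
Step 2: interval [3/4, 1/1), width = 1/1 - 3/4 = 1/4
  'f': [3/4 + 1/4*0/1, 3/4 + 1/4*5/8) = [3/4, 29/32)
  'e': [3/4 + 1/4*5/8, 3/4 + 1/4*3/4) = [29/32, 15/16) <- contains code 475/512
  'a': [3/4 + 1/4*3/4, 3/4 + 1/4*1/1) = [15/16, 1/1)
  emit 'e', narrow to [29/32, 15/16)
Step 3: interval [29/32, 15/16), width = 15/16 - 29/32 = 1/32
  'f': [29/32 + 1/32*0/1, 29/32 + 1/32*5/8) = [29/32, 237/256)
  'e': [29/32 + 1/32*5/8, 29/32 + 1/32*3/4) = [237/256, 119/128) <- contains code 475/512
  'a': [29/32 + 1/32*3/4, 29/32 + 1/32*1/1) = [119/128, 15/16)
  emit 'e', narrow to [237/256, 119/128)

Answer: symbol=a low=3/4 high=1/1
symbol=e low=29/32 high=15/16
symbol=e low=237/256 high=119/128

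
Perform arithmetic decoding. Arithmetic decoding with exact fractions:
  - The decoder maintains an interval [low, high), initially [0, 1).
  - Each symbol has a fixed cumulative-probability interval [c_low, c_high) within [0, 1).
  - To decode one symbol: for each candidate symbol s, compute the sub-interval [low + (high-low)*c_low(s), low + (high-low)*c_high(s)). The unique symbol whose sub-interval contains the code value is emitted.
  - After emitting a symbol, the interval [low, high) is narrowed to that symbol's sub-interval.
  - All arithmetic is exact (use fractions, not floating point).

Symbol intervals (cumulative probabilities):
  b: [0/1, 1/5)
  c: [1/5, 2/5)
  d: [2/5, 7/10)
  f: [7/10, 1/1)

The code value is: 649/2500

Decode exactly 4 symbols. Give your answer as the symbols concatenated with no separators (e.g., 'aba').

Step 1: interval [0/1, 1/1), width = 1/1 - 0/1 = 1/1
  'b': [0/1 + 1/1*0/1, 0/1 + 1/1*1/5) = [0/1, 1/5)
  'c': [0/1 + 1/1*1/5, 0/1 + 1/1*2/5) = [1/5, 2/5) <- contains code 649/2500
  'd': [0/1 + 1/1*2/5, 0/1 + 1/1*7/10) = [2/5, 7/10)
  'f': [0/1 + 1/1*7/10, 0/1 + 1/1*1/1) = [7/10, 1/1)
  emit 'c', narrow to [1/5, 2/5)
Step 2: interval [1/5, 2/5), width = 2/5 - 1/5 = 1/5
  'b': [1/5 + 1/5*0/1, 1/5 + 1/5*1/5) = [1/5, 6/25)
  'c': [1/5 + 1/5*1/5, 1/5 + 1/5*2/5) = [6/25, 7/25) <- contains code 649/2500
  'd': [1/5 + 1/5*2/5, 1/5 + 1/5*7/10) = [7/25, 17/50)
  'f': [1/5 + 1/5*7/10, 1/5 + 1/5*1/1) = [17/50, 2/5)
  emit 'c', narrow to [6/25, 7/25)
Step 3: interval [6/25, 7/25), width = 7/25 - 6/25 = 1/25
  'b': [6/25 + 1/25*0/1, 6/25 + 1/25*1/5) = [6/25, 31/125)
  'c': [6/25 + 1/25*1/5, 6/25 + 1/25*2/5) = [31/125, 32/125)
  'd': [6/25 + 1/25*2/5, 6/25 + 1/25*7/10) = [32/125, 67/250) <- contains code 649/2500
  'f': [6/25 + 1/25*7/10, 6/25 + 1/25*1/1) = [67/250, 7/25)
  emit 'd', narrow to [32/125, 67/250)
Step 4: interval [32/125, 67/250), width = 67/250 - 32/125 = 3/250
  'b': [32/125 + 3/250*0/1, 32/125 + 3/250*1/5) = [32/125, 323/1250)
  'c': [32/125 + 3/250*1/5, 32/125 + 3/250*2/5) = [323/1250, 163/625) <- contains code 649/2500
  'd': [32/125 + 3/250*2/5, 32/125 + 3/250*7/10) = [163/625, 661/2500)
  'f': [32/125 + 3/250*7/10, 32/125 + 3/250*1/1) = [661/2500, 67/250)
  emit 'c', narrow to [323/1250, 163/625)

Answer: ccdc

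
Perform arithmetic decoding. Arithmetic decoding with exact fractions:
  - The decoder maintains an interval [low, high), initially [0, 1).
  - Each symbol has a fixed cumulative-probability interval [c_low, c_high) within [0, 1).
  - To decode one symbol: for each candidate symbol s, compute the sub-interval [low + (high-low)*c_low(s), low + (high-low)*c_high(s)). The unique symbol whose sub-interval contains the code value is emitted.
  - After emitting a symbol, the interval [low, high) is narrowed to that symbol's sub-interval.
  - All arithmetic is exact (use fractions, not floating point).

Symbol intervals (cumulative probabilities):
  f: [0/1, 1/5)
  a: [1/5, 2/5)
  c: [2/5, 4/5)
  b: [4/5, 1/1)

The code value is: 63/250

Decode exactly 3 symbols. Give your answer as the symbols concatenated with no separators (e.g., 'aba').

Step 1: interval [0/1, 1/1), width = 1/1 - 0/1 = 1/1
  'f': [0/1 + 1/1*0/1, 0/1 + 1/1*1/5) = [0/1, 1/5)
  'a': [0/1 + 1/1*1/5, 0/1 + 1/1*2/5) = [1/5, 2/5) <- contains code 63/250
  'c': [0/1 + 1/1*2/5, 0/1 + 1/1*4/5) = [2/5, 4/5)
  'b': [0/1 + 1/1*4/5, 0/1 + 1/1*1/1) = [4/5, 1/1)
  emit 'a', narrow to [1/5, 2/5)
Step 2: interval [1/5, 2/5), width = 2/5 - 1/5 = 1/5
  'f': [1/5 + 1/5*0/1, 1/5 + 1/5*1/5) = [1/5, 6/25)
  'a': [1/5 + 1/5*1/5, 1/5 + 1/5*2/5) = [6/25, 7/25) <- contains code 63/250
  'c': [1/5 + 1/5*2/5, 1/5 + 1/5*4/5) = [7/25, 9/25)
  'b': [1/5 + 1/5*4/5, 1/5 + 1/5*1/1) = [9/25, 2/5)
  emit 'a', narrow to [6/25, 7/25)
Step 3: interval [6/25, 7/25), width = 7/25 - 6/25 = 1/25
  'f': [6/25 + 1/25*0/1, 6/25 + 1/25*1/5) = [6/25, 31/125)
  'a': [6/25 + 1/25*1/5, 6/25 + 1/25*2/5) = [31/125, 32/125) <- contains code 63/250
  'c': [6/25 + 1/25*2/5, 6/25 + 1/25*4/5) = [32/125, 34/125)
  'b': [6/25 + 1/25*4/5, 6/25 + 1/25*1/1) = [34/125, 7/25)
  emit 'a', narrow to [31/125, 32/125)

Answer: aaa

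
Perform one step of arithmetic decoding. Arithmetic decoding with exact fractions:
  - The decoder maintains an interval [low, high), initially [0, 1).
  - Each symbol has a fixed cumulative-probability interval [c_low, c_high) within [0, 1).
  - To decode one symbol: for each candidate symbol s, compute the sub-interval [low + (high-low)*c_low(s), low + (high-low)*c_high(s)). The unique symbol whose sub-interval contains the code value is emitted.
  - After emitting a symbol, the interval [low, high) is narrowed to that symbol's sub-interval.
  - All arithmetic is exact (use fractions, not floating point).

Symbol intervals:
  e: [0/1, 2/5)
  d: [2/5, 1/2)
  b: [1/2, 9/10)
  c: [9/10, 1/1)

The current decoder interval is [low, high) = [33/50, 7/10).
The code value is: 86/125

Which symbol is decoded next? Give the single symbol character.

Interval width = high − low = 7/10 − 33/50 = 1/25
Scaled code = (code − low) / width = (86/125 − 33/50) / 1/25 = 7/10
  e: [0/1, 2/5) 
  d: [2/5, 1/2) 
  b: [1/2, 9/10) ← scaled code falls here ✓
  c: [9/10, 1/1) 

Answer: b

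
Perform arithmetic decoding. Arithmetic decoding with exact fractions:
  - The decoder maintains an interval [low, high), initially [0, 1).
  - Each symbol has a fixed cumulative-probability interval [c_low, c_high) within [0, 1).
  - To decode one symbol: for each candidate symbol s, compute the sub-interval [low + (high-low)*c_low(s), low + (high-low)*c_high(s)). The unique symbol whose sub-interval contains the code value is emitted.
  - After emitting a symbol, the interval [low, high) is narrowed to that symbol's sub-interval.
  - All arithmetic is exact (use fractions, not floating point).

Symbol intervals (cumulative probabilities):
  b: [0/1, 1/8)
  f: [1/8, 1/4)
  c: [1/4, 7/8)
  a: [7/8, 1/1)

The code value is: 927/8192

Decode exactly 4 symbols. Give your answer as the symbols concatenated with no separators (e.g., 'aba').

Step 1: interval [0/1, 1/1), width = 1/1 - 0/1 = 1/1
  'b': [0/1 + 1/1*0/1, 0/1 + 1/1*1/8) = [0/1, 1/8) <- contains code 927/8192
  'f': [0/1 + 1/1*1/8, 0/1 + 1/1*1/4) = [1/8, 1/4)
  'c': [0/1 + 1/1*1/4, 0/1 + 1/1*7/8) = [1/4, 7/8)
  'a': [0/1 + 1/1*7/8, 0/1 + 1/1*1/1) = [7/8, 1/1)
  emit 'b', narrow to [0/1, 1/8)
Step 2: interval [0/1, 1/8), width = 1/8 - 0/1 = 1/8
  'b': [0/1 + 1/8*0/1, 0/1 + 1/8*1/8) = [0/1, 1/64)
  'f': [0/1 + 1/8*1/8, 0/1 + 1/8*1/4) = [1/64, 1/32)
  'c': [0/1 + 1/8*1/4, 0/1 + 1/8*7/8) = [1/32, 7/64)
  'a': [0/1 + 1/8*7/8, 0/1 + 1/8*1/1) = [7/64, 1/8) <- contains code 927/8192
  emit 'a', narrow to [7/64, 1/8)
Step 3: interval [7/64, 1/8), width = 1/8 - 7/64 = 1/64
  'b': [7/64 + 1/64*0/1, 7/64 + 1/64*1/8) = [7/64, 57/512)
  'f': [7/64 + 1/64*1/8, 7/64 + 1/64*1/4) = [57/512, 29/256) <- contains code 927/8192
  'c': [7/64 + 1/64*1/4, 7/64 + 1/64*7/8) = [29/256, 63/512)
  'a': [7/64 + 1/64*7/8, 7/64 + 1/64*1/1) = [63/512, 1/8)
  emit 'f', narrow to [57/512, 29/256)
Step 4: interval [57/512, 29/256), width = 29/256 - 57/512 = 1/512
  'b': [57/512 + 1/512*0/1, 57/512 + 1/512*1/8) = [57/512, 457/4096)
  'f': [57/512 + 1/512*1/8, 57/512 + 1/512*1/4) = [457/4096, 229/2048)
  'c': [57/512 + 1/512*1/4, 57/512 + 1/512*7/8) = [229/2048, 463/4096)
  'a': [57/512 + 1/512*7/8, 57/512 + 1/512*1/1) = [463/4096, 29/256) <- contains code 927/8192
  emit 'a', narrow to [463/4096, 29/256)

Answer: bafa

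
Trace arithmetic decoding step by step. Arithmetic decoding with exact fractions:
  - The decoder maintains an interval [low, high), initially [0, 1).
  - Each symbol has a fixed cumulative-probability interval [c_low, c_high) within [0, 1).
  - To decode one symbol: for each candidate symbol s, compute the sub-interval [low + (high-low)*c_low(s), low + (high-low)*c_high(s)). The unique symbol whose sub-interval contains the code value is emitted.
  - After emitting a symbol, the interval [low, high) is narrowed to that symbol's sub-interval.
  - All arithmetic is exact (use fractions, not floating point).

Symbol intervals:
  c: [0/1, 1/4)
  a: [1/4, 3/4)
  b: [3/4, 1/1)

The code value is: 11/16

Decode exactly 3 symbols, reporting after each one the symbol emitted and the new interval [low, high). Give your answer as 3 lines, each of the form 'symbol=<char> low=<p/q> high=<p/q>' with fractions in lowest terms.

Answer: symbol=a low=1/4 high=3/4
symbol=b low=5/8 high=3/4
symbol=a low=21/32 high=23/32

Derivation:
Step 1: interval [0/1, 1/1), width = 1/1 - 0/1 = 1/1
  'c': [0/1 + 1/1*0/1, 0/1 + 1/1*1/4) = [0/1, 1/4)
  'a': [0/1 + 1/1*1/4, 0/1 + 1/1*3/4) = [1/4, 3/4) <- contains code 11/16
  'b': [0/1 + 1/1*3/4, 0/1 + 1/1*1/1) = [3/4, 1/1)
  emit 'a', narrow to [1/4, 3/4)
Step 2: interval [1/4, 3/4), width = 3/4 - 1/4 = 1/2
  'c': [1/4 + 1/2*0/1, 1/4 + 1/2*1/4) = [1/4, 3/8)
  'a': [1/4 + 1/2*1/4, 1/4 + 1/2*3/4) = [3/8, 5/8)
  'b': [1/4 + 1/2*3/4, 1/4 + 1/2*1/1) = [5/8, 3/4) <- contains code 11/16
  emit 'b', narrow to [5/8, 3/4)
Step 3: interval [5/8, 3/4), width = 3/4 - 5/8 = 1/8
  'c': [5/8 + 1/8*0/1, 5/8 + 1/8*1/4) = [5/8, 21/32)
  'a': [5/8 + 1/8*1/4, 5/8 + 1/8*3/4) = [21/32, 23/32) <- contains code 11/16
  'b': [5/8 + 1/8*3/4, 5/8 + 1/8*1/1) = [23/32, 3/4)
  emit 'a', narrow to [21/32, 23/32)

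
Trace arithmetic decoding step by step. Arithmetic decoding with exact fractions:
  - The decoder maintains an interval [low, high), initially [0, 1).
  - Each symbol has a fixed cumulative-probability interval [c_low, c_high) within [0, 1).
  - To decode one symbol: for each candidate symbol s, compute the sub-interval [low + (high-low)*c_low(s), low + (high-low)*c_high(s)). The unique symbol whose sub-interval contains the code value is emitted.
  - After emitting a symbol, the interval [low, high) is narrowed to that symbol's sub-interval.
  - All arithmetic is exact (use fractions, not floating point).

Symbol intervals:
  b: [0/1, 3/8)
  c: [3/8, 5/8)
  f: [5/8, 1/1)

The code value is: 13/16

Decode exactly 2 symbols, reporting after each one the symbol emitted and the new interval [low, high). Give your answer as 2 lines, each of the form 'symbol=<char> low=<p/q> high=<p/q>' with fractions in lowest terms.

Step 1: interval [0/1, 1/1), width = 1/1 - 0/1 = 1/1
  'b': [0/1 + 1/1*0/1, 0/1 + 1/1*3/8) = [0/1, 3/8)
  'c': [0/1 + 1/1*3/8, 0/1 + 1/1*5/8) = [3/8, 5/8)
  'f': [0/1 + 1/1*5/8, 0/1 + 1/1*1/1) = [5/8, 1/1) <- contains code 13/16
  emit 'f', narrow to [5/8, 1/1)
Step 2: interval [5/8, 1/1), width = 1/1 - 5/8 = 3/8
  'b': [5/8 + 3/8*0/1, 5/8 + 3/8*3/8) = [5/8, 49/64)
  'c': [5/8 + 3/8*3/8, 5/8 + 3/8*5/8) = [49/64, 55/64) <- contains code 13/16
  'f': [5/8 + 3/8*5/8, 5/8 + 3/8*1/1) = [55/64, 1/1)
  emit 'c', narrow to [49/64, 55/64)

Answer: symbol=f low=5/8 high=1/1
symbol=c low=49/64 high=55/64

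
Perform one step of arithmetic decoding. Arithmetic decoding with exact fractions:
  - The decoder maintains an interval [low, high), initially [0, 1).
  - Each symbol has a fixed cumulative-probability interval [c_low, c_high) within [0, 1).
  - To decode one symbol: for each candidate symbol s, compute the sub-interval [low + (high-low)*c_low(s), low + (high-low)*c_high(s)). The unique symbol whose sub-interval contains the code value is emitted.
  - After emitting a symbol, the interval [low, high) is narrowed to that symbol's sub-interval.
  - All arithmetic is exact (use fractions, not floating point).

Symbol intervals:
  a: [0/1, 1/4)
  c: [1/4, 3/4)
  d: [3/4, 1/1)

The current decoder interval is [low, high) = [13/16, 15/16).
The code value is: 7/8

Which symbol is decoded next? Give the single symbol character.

Answer: c

Derivation:
Interval width = high − low = 15/16 − 13/16 = 1/8
Scaled code = (code − low) / width = (7/8 − 13/16) / 1/8 = 1/2
  a: [0/1, 1/4) 
  c: [1/4, 3/4) ← scaled code falls here ✓
  d: [3/4, 1/1) 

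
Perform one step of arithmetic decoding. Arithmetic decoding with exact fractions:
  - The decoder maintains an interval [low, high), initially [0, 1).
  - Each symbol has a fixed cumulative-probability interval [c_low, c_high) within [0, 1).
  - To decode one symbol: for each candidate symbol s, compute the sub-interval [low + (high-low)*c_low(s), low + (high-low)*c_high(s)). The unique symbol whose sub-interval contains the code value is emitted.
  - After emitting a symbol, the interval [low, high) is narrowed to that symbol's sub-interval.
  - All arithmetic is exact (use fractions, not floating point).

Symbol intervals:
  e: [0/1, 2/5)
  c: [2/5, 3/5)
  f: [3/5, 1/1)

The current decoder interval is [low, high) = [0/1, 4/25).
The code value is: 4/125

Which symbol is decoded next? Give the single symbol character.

Interval width = high − low = 4/25 − 0/1 = 4/25
Scaled code = (code − low) / width = (4/125 − 0/1) / 4/25 = 1/5
  e: [0/1, 2/5) ← scaled code falls here ✓
  c: [2/5, 3/5) 
  f: [3/5, 1/1) 

Answer: e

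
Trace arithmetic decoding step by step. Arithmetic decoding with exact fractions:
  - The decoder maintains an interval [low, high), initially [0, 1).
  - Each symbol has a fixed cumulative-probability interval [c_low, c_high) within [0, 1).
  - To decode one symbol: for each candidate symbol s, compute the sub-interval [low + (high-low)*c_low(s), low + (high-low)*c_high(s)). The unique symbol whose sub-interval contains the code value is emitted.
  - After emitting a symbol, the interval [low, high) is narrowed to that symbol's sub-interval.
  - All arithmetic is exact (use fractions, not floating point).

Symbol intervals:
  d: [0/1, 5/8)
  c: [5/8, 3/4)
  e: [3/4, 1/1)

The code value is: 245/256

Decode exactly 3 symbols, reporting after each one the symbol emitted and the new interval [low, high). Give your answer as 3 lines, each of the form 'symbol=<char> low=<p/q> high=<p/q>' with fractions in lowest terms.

Answer: symbol=e low=3/4 high=1/1
symbol=e low=15/16 high=1/1
symbol=d low=15/16 high=125/128

Derivation:
Step 1: interval [0/1, 1/1), width = 1/1 - 0/1 = 1/1
  'd': [0/1 + 1/1*0/1, 0/1 + 1/1*5/8) = [0/1, 5/8)
  'c': [0/1 + 1/1*5/8, 0/1 + 1/1*3/4) = [5/8, 3/4)
  'e': [0/1 + 1/1*3/4, 0/1 + 1/1*1/1) = [3/4, 1/1) <- contains code 245/256
  emit 'e', narrow to [3/4, 1/1)
Step 2: interval [3/4, 1/1), width = 1/1 - 3/4 = 1/4
  'd': [3/4 + 1/4*0/1, 3/4 + 1/4*5/8) = [3/4, 29/32)
  'c': [3/4 + 1/4*5/8, 3/4 + 1/4*3/4) = [29/32, 15/16)
  'e': [3/4 + 1/4*3/4, 3/4 + 1/4*1/1) = [15/16, 1/1) <- contains code 245/256
  emit 'e', narrow to [15/16, 1/1)
Step 3: interval [15/16, 1/1), width = 1/1 - 15/16 = 1/16
  'd': [15/16 + 1/16*0/1, 15/16 + 1/16*5/8) = [15/16, 125/128) <- contains code 245/256
  'c': [15/16 + 1/16*5/8, 15/16 + 1/16*3/4) = [125/128, 63/64)
  'e': [15/16 + 1/16*3/4, 15/16 + 1/16*1/1) = [63/64, 1/1)
  emit 'd', narrow to [15/16, 125/128)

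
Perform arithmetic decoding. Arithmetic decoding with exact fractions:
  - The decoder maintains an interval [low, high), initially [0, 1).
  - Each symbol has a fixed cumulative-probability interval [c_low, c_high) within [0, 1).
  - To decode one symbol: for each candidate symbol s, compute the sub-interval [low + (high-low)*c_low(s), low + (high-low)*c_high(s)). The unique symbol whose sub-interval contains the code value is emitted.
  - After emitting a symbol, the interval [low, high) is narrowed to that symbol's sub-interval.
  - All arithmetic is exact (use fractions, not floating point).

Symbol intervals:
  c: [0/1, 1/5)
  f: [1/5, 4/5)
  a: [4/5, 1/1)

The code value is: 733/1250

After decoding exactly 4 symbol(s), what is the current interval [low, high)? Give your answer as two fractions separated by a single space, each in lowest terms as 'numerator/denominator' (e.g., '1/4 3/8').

Answer: 353/625 76/125

Derivation:
Step 1: interval [0/1, 1/1), width = 1/1 - 0/1 = 1/1
  'c': [0/1 + 1/1*0/1, 0/1 + 1/1*1/5) = [0/1, 1/5)
  'f': [0/1 + 1/1*1/5, 0/1 + 1/1*4/5) = [1/5, 4/5) <- contains code 733/1250
  'a': [0/1 + 1/1*4/5, 0/1 + 1/1*1/1) = [4/5, 1/1)
  emit 'f', narrow to [1/5, 4/5)
Step 2: interval [1/5, 4/5), width = 4/5 - 1/5 = 3/5
  'c': [1/5 + 3/5*0/1, 1/5 + 3/5*1/5) = [1/5, 8/25)
  'f': [1/5 + 3/5*1/5, 1/5 + 3/5*4/5) = [8/25, 17/25) <- contains code 733/1250
  'a': [1/5 + 3/5*4/5, 1/5 + 3/5*1/1) = [17/25, 4/5)
  emit 'f', narrow to [8/25, 17/25)
Step 3: interval [8/25, 17/25), width = 17/25 - 8/25 = 9/25
  'c': [8/25 + 9/25*0/1, 8/25 + 9/25*1/5) = [8/25, 49/125)
  'f': [8/25 + 9/25*1/5, 8/25 + 9/25*4/5) = [49/125, 76/125) <- contains code 733/1250
  'a': [8/25 + 9/25*4/5, 8/25 + 9/25*1/1) = [76/125, 17/25)
  emit 'f', narrow to [49/125, 76/125)
Step 4: interval [49/125, 76/125), width = 76/125 - 49/125 = 27/125
  'c': [49/125 + 27/125*0/1, 49/125 + 27/125*1/5) = [49/125, 272/625)
  'f': [49/125 + 27/125*1/5, 49/125 + 27/125*4/5) = [272/625, 353/625)
  'a': [49/125 + 27/125*4/5, 49/125 + 27/125*1/1) = [353/625, 76/125) <- contains code 733/1250
  emit 'a', narrow to [353/625, 76/125)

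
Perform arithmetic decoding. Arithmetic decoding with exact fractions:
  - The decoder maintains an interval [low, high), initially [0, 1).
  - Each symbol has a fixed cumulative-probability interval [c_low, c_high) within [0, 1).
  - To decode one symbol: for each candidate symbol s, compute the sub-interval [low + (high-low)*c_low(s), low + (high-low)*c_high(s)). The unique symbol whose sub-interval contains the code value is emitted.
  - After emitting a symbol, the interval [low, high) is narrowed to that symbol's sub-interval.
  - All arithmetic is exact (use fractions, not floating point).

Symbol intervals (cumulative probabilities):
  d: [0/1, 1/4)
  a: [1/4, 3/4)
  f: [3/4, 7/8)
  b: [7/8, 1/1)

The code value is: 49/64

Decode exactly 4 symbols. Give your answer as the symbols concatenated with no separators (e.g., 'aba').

Answer: fdaa

Derivation:
Step 1: interval [0/1, 1/1), width = 1/1 - 0/1 = 1/1
  'd': [0/1 + 1/1*0/1, 0/1 + 1/1*1/4) = [0/1, 1/4)
  'a': [0/1 + 1/1*1/4, 0/1 + 1/1*3/4) = [1/4, 3/4)
  'f': [0/1 + 1/1*3/4, 0/1 + 1/1*7/8) = [3/4, 7/8) <- contains code 49/64
  'b': [0/1 + 1/1*7/8, 0/1 + 1/1*1/1) = [7/8, 1/1)
  emit 'f', narrow to [3/4, 7/8)
Step 2: interval [3/4, 7/8), width = 7/8 - 3/4 = 1/8
  'd': [3/4 + 1/8*0/1, 3/4 + 1/8*1/4) = [3/4, 25/32) <- contains code 49/64
  'a': [3/4 + 1/8*1/4, 3/4 + 1/8*3/4) = [25/32, 27/32)
  'f': [3/4 + 1/8*3/4, 3/4 + 1/8*7/8) = [27/32, 55/64)
  'b': [3/4 + 1/8*7/8, 3/4 + 1/8*1/1) = [55/64, 7/8)
  emit 'd', narrow to [3/4, 25/32)
Step 3: interval [3/4, 25/32), width = 25/32 - 3/4 = 1/32
  'd': [3/4 + 1/32*0/1, 3/4 + 1/32*1/4) = [3/4, 97/128)
  'a': [3/4 + 1/32*1/4, 3/4 + 1/32*3/4) = [97/128, 99/128) <- contains code 49/64
  'f': [3/4 + 1/32*3/4, 3/4 + 1/32*7/8) = [99/128, 199/256)
  'b': [3/4 + 1/32*7/8, 3/4 + 1/32*1/1) = [199/256, 25/32)
  emit 'a', narrow to [97/128, 99/128)
Step 4: interval [97/128, 99/128), width = 99/128 - 97/128 = 1/64
  'd': [97/128 + 1/64*0/1, 97/128 + 1/64*1/4) = [97/128, 195/256)
  'a': [97/128 + 1/64*1/4, 97/128 + 1/64*3/4) = [195/256, 197/256) <- contains code 49/64
  'f': [97/128 + 1/64*3/4, 97/128 + 1/64*7/8) = [197/256, 395/512)
  'b': [97/128 + 1/64*7/8, 97/128 + 1/64*1/1) = [395/512, 99/128)
  emit 'a', narrow to [195/256, 197/256)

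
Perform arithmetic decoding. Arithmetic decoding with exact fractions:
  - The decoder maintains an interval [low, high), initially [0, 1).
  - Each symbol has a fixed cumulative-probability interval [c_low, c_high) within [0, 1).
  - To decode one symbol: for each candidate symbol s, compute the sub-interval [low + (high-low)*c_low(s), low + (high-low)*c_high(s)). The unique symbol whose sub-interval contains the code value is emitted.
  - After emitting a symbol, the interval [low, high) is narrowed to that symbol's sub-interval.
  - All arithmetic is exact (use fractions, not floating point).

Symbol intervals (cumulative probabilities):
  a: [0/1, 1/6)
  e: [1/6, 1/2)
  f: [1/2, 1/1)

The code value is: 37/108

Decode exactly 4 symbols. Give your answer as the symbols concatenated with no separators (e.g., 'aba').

Answer: efae

Derivation:
Step 1: interval [0/1, 1/1), width = 1/1 - 0/1 = 1/1
  'a': [0/1 + 1/1*0/1, 0/1 + 1/1*1/6) = [0/1, 1/6)
  'e': [0/1 + 1/1*1/6, 0/1 + 1/1*1/2) = [1/6, 1/2) <- contains code 37/108
  'f': [0/1 + 1/1*1/2, 0/1 + 1/1*1/1) = [1/2, 1/1)
  emit 'e', narrow to [1/6, 1/2)
Step 2: interval [1/6, 1/2), width = 1/2 - 1/6 = 1/3
  'a': [1/6 + 1/3*0/1, 1/6 + 1/3*1/6) = [1/6, 2/9)
  'e': [1/6 + 1/3*1/6, 1/6 + 1/3*1/2) = [2/9, 1/3)
  'f': [1/6 + 1/3*1/2, 1/6 + 1/3*1/1) = [1/3, 1/2) <- contains code 37/108
  emit 'f', narrow to [1/3, 1/2)
Step 3: interval [1/3, 1/2), width = 1/2 - 1/3 = 1/6
  'a': [1/3 + 1/6*0/1, 1/3 + 1/6*1/6) = [1/3, 13/36) <- contains code 37/108
  'e': [1/3 + 1/6*1/6, 1/3 + 1/6*1/2) = [13/36, 5/12)
  'f': [1/3 + 1/6*1/2, 1/3 + 1/6*1/1) = [5/12, 1/2)
  emit 'a', narrow to [1/3, 13/36)
Step 4: interval [1/3, 13/36), width = 13/36 - 1/3 = 1/36
  'a': [1/3 + 1/36*0/1, 1/3 + 1/36*1/6) = [1/3, 73/216)
  'e': [1/3 + 1/36*1/6, 1/3 + 1/36*1/2) = [73/216, 25/72) <- contains code 37/108
  'f': [1/3 + 1/36*1/2, 1/3 + 1/36*1/1) = [25/72, 13/36)
  emit 'e', narrow to [73/216, 25/72)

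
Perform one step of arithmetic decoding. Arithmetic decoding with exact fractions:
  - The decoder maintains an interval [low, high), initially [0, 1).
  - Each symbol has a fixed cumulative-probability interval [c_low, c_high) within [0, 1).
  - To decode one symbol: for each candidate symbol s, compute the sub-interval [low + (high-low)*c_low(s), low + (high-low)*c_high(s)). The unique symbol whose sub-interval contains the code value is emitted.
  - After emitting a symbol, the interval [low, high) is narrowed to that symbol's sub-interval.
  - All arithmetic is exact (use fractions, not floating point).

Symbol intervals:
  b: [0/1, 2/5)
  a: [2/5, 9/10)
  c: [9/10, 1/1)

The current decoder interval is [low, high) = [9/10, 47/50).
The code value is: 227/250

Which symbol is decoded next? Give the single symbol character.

Interval width = high − low = 47/50 − 9/10 = 1/25
Scaled code = (code − low) / width = (227/250 − 9/10) / 1/25 = 1/5
  b: [0/1, 2/5) ← scaled code falls here ✓
  a: [2/5, 9/10) 
  c: [9/10, 1/1) 

Answer: b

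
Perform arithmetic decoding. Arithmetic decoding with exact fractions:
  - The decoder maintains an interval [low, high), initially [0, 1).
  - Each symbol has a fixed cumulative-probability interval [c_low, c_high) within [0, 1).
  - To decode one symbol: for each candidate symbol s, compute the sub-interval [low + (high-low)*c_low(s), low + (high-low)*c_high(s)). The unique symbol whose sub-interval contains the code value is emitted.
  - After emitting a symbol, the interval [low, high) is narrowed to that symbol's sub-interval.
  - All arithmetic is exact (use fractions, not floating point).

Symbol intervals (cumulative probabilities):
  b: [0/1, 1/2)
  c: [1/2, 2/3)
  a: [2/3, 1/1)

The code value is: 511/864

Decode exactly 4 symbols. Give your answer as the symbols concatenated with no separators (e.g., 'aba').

Answer: ccbc

Derivation:
Step 1: interval [0/1, 1/1), width = 1/1 - 0/1 = 1/1
  'b': [0/1 + 1/1*0/1, 0/1 + 1/1*1/2) = [0/1, 1/2)
  'c': [0/1 + 1/1*1/2, 0/1 + 1/1*2/3) = [1/2, 2/3) <- contains code 511/864
  'a': [0/1 + 1/1*2/3, 0/1 + 1/1*1/1) = [2/3, 1/1)
  emit 'c', narrow to [1/2, 2/3)
Step 2: interval [1/2, 2/3), width = 2/3 - 1/2 = 1/6
  'b': [1/2 + 1/6*0/1, 1/2 + 1/6*1/2) = [1/2, 7/12)
  'c': [1/2 + 1/6*1/2, 1/2 + 1/6*2/3) = [7/12, 11/18) <- contains code 511/864
  'a': [1/2 + 1/6*2/3, 1/2 + 1/6*1/1) = [11/18, 2/3)
  emit 'c', narrow to [7/12, 11/18)
Step 3: interval [7/12, 11/18), width = 11/18 - 7/12 = 1/36
  'b': [7/12 + 1/36*0/1, 7/12 + 1/36*1/2) = [7/12, 43/72) <- contains code 511/864
  'c': [7/12 + 1/36*1/2, 7/12 + 1/36*2/3) = [43/72, 65/108)
  'a': [7/12 + 1/36*2/3, 7/12 + 1/36*1/1) = [65/108, 11/18)
  emit 'b', narrow to [7/12, 43/72)
Step 4: interval [7/12, 43/72), width = 43/72 - 7/12 = 1/72
  'b': [7/12 + 1/72*0/1, 7/12 + 1/72*1/2) = [7/12, 85/144)
  'c': [7/12 + 1/72*1/2, 7/12 + 1/72*2/3) = [85/144, 16/27) <- contains code 511/864
  'a': [7/12 + 1/72*2/3, 7/12 + 1/72*1/1) = [16/27, 43/72)
  emit 'c', narrow to [85/144, 16/27)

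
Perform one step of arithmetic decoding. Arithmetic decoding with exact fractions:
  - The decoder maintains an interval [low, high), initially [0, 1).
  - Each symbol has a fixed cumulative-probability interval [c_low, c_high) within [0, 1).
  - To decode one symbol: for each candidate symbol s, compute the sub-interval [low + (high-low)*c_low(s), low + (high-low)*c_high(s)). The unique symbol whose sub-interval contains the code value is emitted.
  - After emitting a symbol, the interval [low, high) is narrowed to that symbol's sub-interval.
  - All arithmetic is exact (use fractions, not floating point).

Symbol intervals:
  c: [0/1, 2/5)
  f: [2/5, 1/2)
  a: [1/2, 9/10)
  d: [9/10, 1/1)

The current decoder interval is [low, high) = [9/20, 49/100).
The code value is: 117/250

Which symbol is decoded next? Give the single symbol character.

Answer: f

Derivation:
Interval width = high − low = 49/100 − 9/20 = 1/25
Scaled code = (code − low) / width = (117/250 − 9/20) / 1/25 = 9/20
  c: [0/1, 2/5) 
  f: [2/5, 1/2) ← scaled code falls here ✓
  a: [1/2, 9/10) 
  d: [9/10, 1/1) 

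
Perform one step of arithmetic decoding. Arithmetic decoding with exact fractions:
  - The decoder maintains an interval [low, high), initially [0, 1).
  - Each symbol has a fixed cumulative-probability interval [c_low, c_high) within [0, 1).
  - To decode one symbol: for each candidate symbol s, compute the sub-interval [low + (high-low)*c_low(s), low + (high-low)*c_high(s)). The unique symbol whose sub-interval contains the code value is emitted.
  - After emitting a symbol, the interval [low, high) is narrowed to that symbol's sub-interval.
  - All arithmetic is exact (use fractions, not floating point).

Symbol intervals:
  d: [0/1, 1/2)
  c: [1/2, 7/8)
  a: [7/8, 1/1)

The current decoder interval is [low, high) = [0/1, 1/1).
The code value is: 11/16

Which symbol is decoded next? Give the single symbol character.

Answer: c

Derivation:
Interval width = high − low = 1/1 − 0/1 = 1/1
Scaled code = (code − low) / width = (11/16 − 0/1) / 1/1 = 11/16
  d: [0/1, 1/2) 
  c: [1/2, 7/8) ← scaled code falls here ✓
  a: [7/8, 1/1) 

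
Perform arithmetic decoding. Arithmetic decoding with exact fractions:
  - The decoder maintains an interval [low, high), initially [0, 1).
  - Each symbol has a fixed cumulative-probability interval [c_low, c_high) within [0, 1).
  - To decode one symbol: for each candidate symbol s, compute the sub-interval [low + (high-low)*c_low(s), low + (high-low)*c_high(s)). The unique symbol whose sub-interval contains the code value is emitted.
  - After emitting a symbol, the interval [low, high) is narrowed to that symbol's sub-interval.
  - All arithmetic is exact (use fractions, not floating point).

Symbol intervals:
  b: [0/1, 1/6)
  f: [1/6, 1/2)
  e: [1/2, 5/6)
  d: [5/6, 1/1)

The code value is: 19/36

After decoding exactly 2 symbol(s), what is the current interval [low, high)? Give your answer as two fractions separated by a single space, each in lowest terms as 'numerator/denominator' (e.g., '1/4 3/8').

Step 1: interval [0/1, 1/1), width = 1/1 - 0/1 = 1/1
  'b': [0/1 + 1/1*0/1, 0/1 + 1/1*1/6) = [0/1, 1/6)
  'f': [0/1 + 1/1*1/6, 0/1 + 1/1*1/2) = [1/6, 1/2)
  'e': [0/1 + 1/1*1/2, 0/1 + 1/1*5/6) = [1/2, 5/6) <- contains code 19/36
  'd': [0/1 + 1/1*5/6, 0/1 + 1/1*1/1) = [5/6, 1/1)
  emit 'e', narrow to [1/2, 5/6)
Step 2: interval [1/2, 5/6), width = 5/6 - 1/2 = 1/3
  'b': [1/2 + 1/3*0/1, 1/2 + 1/3*1/6) = [1/2, 5/9) <- contains code 19/36
  'f': [1/2 + 1/3*1/6, 1/2 + 1/3*1/2) = [5/9, 2/3)
  'e': [1/2 + 1/3*1/2, 1/2 + 1/3*5/6) = [2/3, 7/9)
  'd': [1/2 + 1/3*5/6, 1/2 + 1/3*1/1) = [7/9, 5/6)
  emit 'b', narrow to [1/2, 5/9)

Answer: 1/2 5/9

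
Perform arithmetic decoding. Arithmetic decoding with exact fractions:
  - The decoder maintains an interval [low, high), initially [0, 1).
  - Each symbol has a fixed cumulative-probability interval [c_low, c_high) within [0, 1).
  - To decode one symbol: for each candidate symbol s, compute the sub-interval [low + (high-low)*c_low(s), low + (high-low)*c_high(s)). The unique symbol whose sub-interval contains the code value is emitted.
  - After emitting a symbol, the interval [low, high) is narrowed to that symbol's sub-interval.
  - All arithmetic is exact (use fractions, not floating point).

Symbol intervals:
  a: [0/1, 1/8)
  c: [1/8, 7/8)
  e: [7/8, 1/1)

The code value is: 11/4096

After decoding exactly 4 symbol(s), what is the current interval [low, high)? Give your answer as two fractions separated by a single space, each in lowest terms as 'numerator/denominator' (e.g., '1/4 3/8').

Answer: 1/512 7/2048

Derivation:
Step 1: interval [0/1, 1/1), width = 1/1 - 0/1 = 1/1
  'a': [0/1 + 1/1*0/1, 0/1 + 1/1*1/8) = [0/1, 1/8) <- contains code 11/4096
  'c': [0/1 + 1/1*1/8, 0/1 + 1/1*7/8) = [1/8, 7/8)
  'e': [0/1 + 1/1*7/8, 0/1 + 1/1*1/1) = [7/8, 1/1)
  emit 'a', narrow to [0/1, 1/8)
Step 2: interval [0/1, 1/8), width = 1/8 - 0/1 = 1/8
  'a': [0/1 + 1/8*0/1, 0/1 + 1/8*1/8) = [0/1, 1/64) <- contains code 11/4096
  'c': [0/1 + 1/8*1/8, 0/1 + 1/8*7/8) = [1/64, 7/64)
  'e': [0/1 + 1/8*7/8, 0/1 + 1/8*1/1) = [7/64, 1/8)
  emit 'a', narrow to [0/1, 1/64)
Step 3: interval [0/1, 1/64), width = 1/64 - 0/1 = 1/64
  'a': [0/1 + 1/64*0/1, 0/1 + 1/64*1/8) = [0/1, 1/512)
  'c': [0/1 + 1/64*1/8, 0/1 + 1/64*7/8) = [1/512, 7/512) <- contains code 11/4096
  'e': [0/1 + 1/64*7/8, 0/1 + 1/64*1/1) = [7/512, 1/64)
  emit 'c', narrow to [1/512, 7/512)
Step 4: interval [1/512, 7/512), width = 7/512 - 1/512 = 3/256
  'a': [1/512 + 3/256*0/1, 1/512 + 3/256*1/8) = [1/512, 7/2048) <- contains code 11/4096
  'c': [1/512 + 3/256*1/8, 1/512 + 3/256*7/8) = [7/2048, 25/2048)
  'e': [1/512 + 3/256*7/8, 1/512 + 3/256*1/1) = [25/2048, 7/512)
  emit 'a', narrow to [1/512, 7/2048)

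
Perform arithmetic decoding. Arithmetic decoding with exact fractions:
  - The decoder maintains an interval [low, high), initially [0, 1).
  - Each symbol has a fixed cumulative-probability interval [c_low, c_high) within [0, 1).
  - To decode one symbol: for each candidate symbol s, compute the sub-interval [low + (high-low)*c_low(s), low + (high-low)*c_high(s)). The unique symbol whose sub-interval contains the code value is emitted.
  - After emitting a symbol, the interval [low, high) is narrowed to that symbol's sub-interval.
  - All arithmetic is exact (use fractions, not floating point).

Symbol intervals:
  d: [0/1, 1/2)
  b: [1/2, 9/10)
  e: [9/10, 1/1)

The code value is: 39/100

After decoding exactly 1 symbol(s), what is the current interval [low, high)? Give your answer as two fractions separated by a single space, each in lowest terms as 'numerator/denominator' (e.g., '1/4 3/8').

Step 1: interval [0/1, 1/1), width = 1/1 - 0/1 = 1/1
  'd': [0/1 + 1/1*0/1, 0/1 + 1/1*1/2) = [0/1, 1/2) <- contains code 39/100
  'b': [0/1 + 1/1*1/2, 0/1 + 1/1*9/10) = [1/2, 9/10)
  'e': [0/1 + 1/1*9/10, 0/1 + 1/1*1/1) = [9/10, 1/1)
  emit 'd', narrow to [0/1, 1/2)

Answer: 0/1 1/2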